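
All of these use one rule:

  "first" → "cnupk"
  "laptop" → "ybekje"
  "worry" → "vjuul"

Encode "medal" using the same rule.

f(5)→c(2) and i(8)→n(13) fit y≡21x+1 (mod 26); the inverse of 21 mod 26 is 5. Treating letters as 0–25, the rule is x ↦ 21x + 1 (mod 26).
Applying it to medal: m(12)→21·12+1≡19=t; e(4)→21·4+1≡7=h; d(3)→21·3+1≡12=m; a(0)→21·0+1≡1=b; l(11)→21·11+1≡24=y (all mod 26).

thmby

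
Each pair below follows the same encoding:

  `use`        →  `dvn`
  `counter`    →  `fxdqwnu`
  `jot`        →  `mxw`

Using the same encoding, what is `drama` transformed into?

The shift depends on letter class: consonant s→v is +3, but vowel u→d is +9. Two shifts are in play — +9 for a/e/i/o/u, +3 for every other letter.
For drama: d(cons)+3=g, r(cons)+3=u, a(vowel)+9=j, m(cons)+3=p, a(vowel)+9=j.

gujpj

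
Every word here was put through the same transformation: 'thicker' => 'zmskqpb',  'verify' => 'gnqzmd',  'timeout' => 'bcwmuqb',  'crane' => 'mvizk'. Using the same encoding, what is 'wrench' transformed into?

pkvmze

The output letters match the input read backwards, each shifted +8: thicker reversed is rekciht. Two steps: reverse the string, then apply a Caesar shift of +8.
For wrench: reverse → hcnerw; then shift: h+8=p, c+8=k, n+8=v, e+8=m, r+8=z, w+8=e.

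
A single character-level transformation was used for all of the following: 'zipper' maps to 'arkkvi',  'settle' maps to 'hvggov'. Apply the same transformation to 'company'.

Each pair mirrors across the alphabet (z↔a, i↔r, p↔k): positions sum to 25. Letters are reflected about the middle of the alphabet (position → 25−position): Atbash.
Applying it to company: c↔x, o↔l, m↔n, p↔k, a↔z, n↔m, y↔b.

xlnkzmb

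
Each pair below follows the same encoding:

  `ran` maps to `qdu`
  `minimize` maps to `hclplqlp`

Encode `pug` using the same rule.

The output letters match the input read backwards, each shifted +3: ran reversed is nar. Read the word backwards and shift each letter +3.
For pug: reverse → gup; then shift: g+3=j, u+3=x, p+3=s.

jxs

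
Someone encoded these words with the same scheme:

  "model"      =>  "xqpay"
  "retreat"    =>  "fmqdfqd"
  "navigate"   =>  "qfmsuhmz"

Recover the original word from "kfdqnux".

liberty

The output letters match the input read backwards, each shifted +12: model reversed is ledom. The word is reversed, then every letter is shifted forward by 12.
Decoding kfdqnux: shift back: k−12=y, f−12=t, d−12=r, q−12=e, n−12=b, u−12=i, x−12=l → ytrebil; then reverse → liberty.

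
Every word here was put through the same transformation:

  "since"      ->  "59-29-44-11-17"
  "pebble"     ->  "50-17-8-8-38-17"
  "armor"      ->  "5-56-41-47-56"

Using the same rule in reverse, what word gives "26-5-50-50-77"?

s(#19)→59 and i(#9)→29: differences scale by 3, so n = 3·pos + 2. The formula is n = 3×(alphabet index, a=1) + 2.
Decoding 26-5-50-50-77: 26→(26−2)÷3=8=h, 5→(5−2)÷3=1=a, 50→(50−2)÷3=16=p, 50→(50−2)÷3=16=p, 77→(77−2)÷3=25=y.

happy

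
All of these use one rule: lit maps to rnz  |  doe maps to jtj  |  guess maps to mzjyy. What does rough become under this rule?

xtzmn

The shift depends on letter class: consonant l→r is +6, but vowel i→n is +5. The rule splits by letter class: vowels +5, consonants +6.
For rough: r(cons)+6=x, o(vowel)+5=t, u(vowel)+5=z, g(cons)+6=m, h(cons)+6=n.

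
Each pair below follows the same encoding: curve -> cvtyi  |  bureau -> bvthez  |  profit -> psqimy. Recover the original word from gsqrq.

The shift increases by 1 at each position, starting from +0: 0, 1, 2, ….
Undoing it on gsqrq: g−0=g, s−1=r, q−2=o, r−3=o, q−4=m.

groom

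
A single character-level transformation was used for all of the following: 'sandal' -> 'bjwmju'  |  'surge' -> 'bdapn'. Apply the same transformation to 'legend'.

Compare letters: s→b is +9, a→j is +9, n→w is +9 — a constant shift. It's a constant shift of +9 (ROT9).
On legend: l+9=u, e+9=n, g+9=p, e+9=n, n+9=w, d+9=m.

unpnwm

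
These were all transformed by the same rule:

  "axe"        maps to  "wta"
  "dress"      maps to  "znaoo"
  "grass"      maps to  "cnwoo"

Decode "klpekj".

option

This is a Caesar cipher with shift 22.
Reversing it on klpekj: k−22=o, l−22=p, p−22=t, e−22=i, k−22=o, j−22=n.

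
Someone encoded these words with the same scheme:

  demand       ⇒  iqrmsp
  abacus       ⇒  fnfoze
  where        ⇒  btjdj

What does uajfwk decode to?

Shifts by position in demand: pos 0: d→i (+5), pos 1: e→q (+12), pos 2: m→r (+5), pos 3: a→m (+12) — repeating every 2. A repeating key of period 2 is used — shifts +5, +12 over and over.
Undoing it on uajfwk: u−5=p, a−12=o, j−5=e, f−12=t, w−5=r, k−12=y.

poetry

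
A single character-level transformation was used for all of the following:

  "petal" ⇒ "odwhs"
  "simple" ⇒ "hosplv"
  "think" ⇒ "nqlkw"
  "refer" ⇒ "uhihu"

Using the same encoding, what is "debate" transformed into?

The output letters match the input read backwards, each shifted +3: petal reversed is latep. The word is reversed, then every letter is shifted forward by 3.
For debate: reverse → etabed; then shift: e+3=h, t+3=w, a+3=d, b+3=e, e+3=h, d+3=g.

hwdehg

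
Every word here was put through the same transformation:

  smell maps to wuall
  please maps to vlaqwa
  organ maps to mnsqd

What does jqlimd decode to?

s(18)→w(22) and m(12)→u(20) fit y≡9x+16 (mod 26); the inverse of 9 mod 26 is 3. Treating letters as 0–25, the rule is x ↦ 9x + 16 (mod 26).
Undoing it on jqlimd: j(9)→3·(9−16)≡5=f; q(16)→3·(16−16)≡0=a; l(11)→3·(11−16)≡11=l; i(8)→3·(8−16)≡2=c; m(12)→3·(12−16)≡14=o; d(3)→3·(3−16)≡13=n (all mod 26).

falcon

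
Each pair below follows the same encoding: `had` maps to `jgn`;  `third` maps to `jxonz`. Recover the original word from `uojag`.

The output letters match the input read backwards, each shifted +6: had reversed is dah. Two steps: reverse the string, then apply a Caesar shift of +6.
Reversing it on uojag: shift back: u−6=o, o−6=i, j−6=d, a−6=u, g−6=a → oidua; then reverse → audio.

audio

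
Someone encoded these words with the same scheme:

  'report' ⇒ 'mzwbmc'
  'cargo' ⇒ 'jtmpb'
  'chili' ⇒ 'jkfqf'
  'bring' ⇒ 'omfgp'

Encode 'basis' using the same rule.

r(17)→m(12) and e(4)→z(25) fit y≡21x+19 (mod 26); the inverse of 21 mod 26 is 5. Treating letters as 0–25, the rule is x ↦ 21x + 19 (mod 26).
For basis: b(1)→21·1+19≡14=o; a(0)→21·0+19≡19=t; s(18)→21·18+19≡7=h; i(8)→21·8+19≡5=f; s(18)→21·18+19≡7=h (all mod 26).

othfh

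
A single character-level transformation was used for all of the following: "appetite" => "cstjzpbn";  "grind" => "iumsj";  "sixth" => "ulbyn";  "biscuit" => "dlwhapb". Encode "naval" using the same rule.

Each letter shifts forward by (position + 2), i.e. 2, 3, 4, … — the shift grows by one for each successive letter.
For naval: n+2=p, a+3=d, v+4=z, a+5=f, l+6=r.

pdzfr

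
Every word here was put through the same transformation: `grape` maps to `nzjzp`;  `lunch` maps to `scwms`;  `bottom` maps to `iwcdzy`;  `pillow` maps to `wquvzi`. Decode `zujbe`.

smart

In grape: g→n is +7, r→z is +8, a→j is +9, p→z is +10 — the shift increases by 1 each position. The shift increases by 1 at each position, starting from +7: 7, 8, 9, ….
Reversing it on zujbe: z−7=s, u−8=m, j−9=a, b−10=r, e−11=t.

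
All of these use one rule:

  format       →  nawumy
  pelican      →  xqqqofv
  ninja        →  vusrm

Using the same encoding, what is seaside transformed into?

aqfauim

Shifts by position in format: pos 0: f→n (+8), pos 1: o→a (+12), pos 2: r→w (+5), pos 3: m→u (+8), pos 4: a→m (+12), pos 5: t→y (+5) — repeating every 3. A repeating key of period 3 is used — shifts +8, +12, +5 over and over.
On seaside: s+8=a, e+12=q, a+5=f, s+8=a, i+12=u, d+5=i, e+8=m.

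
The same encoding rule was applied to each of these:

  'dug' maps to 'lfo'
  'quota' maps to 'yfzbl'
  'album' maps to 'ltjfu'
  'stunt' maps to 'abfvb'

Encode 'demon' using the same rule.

lpuzv

The shift depends on letter class: consonant d→l is +8, but vowel u→f is +11. Vowels shift forward by 11 and consonants shift forward by 8.
For demon: d(cons)+8=l, e(vowel)+11=p, m(cons)+8=u, o(vowel)+11=z, n(cons)+8=v.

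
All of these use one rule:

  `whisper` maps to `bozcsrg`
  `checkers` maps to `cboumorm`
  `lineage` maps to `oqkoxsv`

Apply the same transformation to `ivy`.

ifs

The output letters match the input read backwards, each shifted +10: whisper reversed is repsihw. The word is reversed, then every letter is shifted forward by 10.
On ivy: reverse → yvi; then shift: y+10=i, v+10=f, i+10=s.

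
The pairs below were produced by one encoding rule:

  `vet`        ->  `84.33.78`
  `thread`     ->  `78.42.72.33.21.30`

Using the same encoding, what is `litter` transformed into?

v(#22)→84 and e(#5)→33: differences scale by 3, so n = 3·pos + 18. The formula is n = 3×(alphabet index, a=1) + 18.
For litter: l=12→54, i=9→45, t=20→78, t=20→78, e=5→33, r=18→72.

54.45.78.78.33.72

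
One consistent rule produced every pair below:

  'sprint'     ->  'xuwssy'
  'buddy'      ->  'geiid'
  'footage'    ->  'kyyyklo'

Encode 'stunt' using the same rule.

xyesy

The rule splits by letter class: vowels +10, consonants +5.
On stunt: s(cons)+5=x, t(cons)+5=y, u(vowel)+10=e, n(cons)+5=s, t(cons)+5=y.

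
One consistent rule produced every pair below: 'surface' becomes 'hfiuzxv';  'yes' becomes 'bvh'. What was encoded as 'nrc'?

This is the alphabet-reversal cipher (Atbash): a becomes z, b becomes y, etc.
Reversing it on nrc: n↔m, r↔i, c↔x.

mix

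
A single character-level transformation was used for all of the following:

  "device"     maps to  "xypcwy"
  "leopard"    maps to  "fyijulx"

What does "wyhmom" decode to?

Every letter moves 20 places later in the alphabet, wrapping around z→a.
Undoing it on wyhmom: w−20=c, y−20=e, h−20=n, m−20=s, o−20=u, m−20=s.

census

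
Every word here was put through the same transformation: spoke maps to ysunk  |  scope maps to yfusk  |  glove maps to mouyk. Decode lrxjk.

forge

The shifts repeat in a cycle of length 2: positions 0,1,… shift by +6, +3, then the pattern repeats.
Reversing it on lrxjk: l−6=f, r−3=o, x−6=r, j−3=g, k−6=e.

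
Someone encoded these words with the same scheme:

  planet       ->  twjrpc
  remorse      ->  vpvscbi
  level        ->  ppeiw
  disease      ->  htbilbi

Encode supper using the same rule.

Shifts by position in planet: pos 0: p→t (+4), pos 1: l→w (+11), pos 2: a→j (+9), pos 3: n→r (+4), pos 4: e→p (+11), pos 5: t→c (+9) — repeating every 3. The shifts repeat in a cycle of length 3: positions 0,1,… shift by +4, +11, +9, then the pattern repeats.
Applying it to supper: s+4=w, u+11=f, p+9=y, p+4=t, e+11=p, r+9=a.

wfytpa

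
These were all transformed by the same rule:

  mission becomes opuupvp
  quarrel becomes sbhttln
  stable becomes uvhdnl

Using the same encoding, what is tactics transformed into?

vhevpeu

Vowels shift forward by 7 and consonants shift forward by 2.
For tactics: t(cons)+2=v, a(vowel)+7=h, c(cons)+2=e, t(cons)+2=v, i(vowel)+7=p, c(cons)+2=e, s(cons)+2=u.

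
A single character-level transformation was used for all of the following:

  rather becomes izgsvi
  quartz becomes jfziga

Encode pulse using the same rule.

Each pair mirrors across the alphabet (r↔i, a↔z, t↔g): positions sum to 25. Each letter is replaced by its mirror in the alphabet: a↔z, b↔y, c↔x, and so on (the Atbash cipher).
For pulse: p↔k, u↔f, l↔o, s↔h, e↔v.

kfohv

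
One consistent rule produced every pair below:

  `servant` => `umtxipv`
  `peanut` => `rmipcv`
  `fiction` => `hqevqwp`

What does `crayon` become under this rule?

etiawp

The shift depends on letter class: consonant s→u is +2, but vowel e→m is +8. The rule splits by letter class: vowels +8, consonants +2.
Applying it to crayon: c(cons)+2=e, r(cons)+2=t, a(vowel)+8=i, y(cons)+2=a, o(vowel)+8=w, n(cons)+2=p.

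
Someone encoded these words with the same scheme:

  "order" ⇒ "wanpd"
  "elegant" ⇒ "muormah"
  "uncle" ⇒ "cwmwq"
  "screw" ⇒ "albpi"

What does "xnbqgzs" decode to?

perfume

In order: o→w is +8, r→a is +9, d→n is +10, e→p is +11 — the shift increases by 1 each position. The shift increases by 1 at each position, starting from +8: 8, 9, 10, ….
Reversing it on xnbqgzs: x−8=p, n−9=e, b−10=r, q−11=f, g−12=u, z−13=m, s−14=e.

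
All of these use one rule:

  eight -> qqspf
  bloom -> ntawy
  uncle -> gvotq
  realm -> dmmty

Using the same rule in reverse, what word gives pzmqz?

drain

Shifts by position in eight: pos 0: e→q (+12), pos 1: i→q (+8), pos 2: g→s (+12), pos 3: h→p (+8) — repeating every 2. The shifts repeat in a cycle of length 2: positions 0,1,… shift by +12, +8, then the pattern repeats.
Reversing it on pzmqz: p−12=d, z−8=r, m−12=a, q−8=i, z−12=n.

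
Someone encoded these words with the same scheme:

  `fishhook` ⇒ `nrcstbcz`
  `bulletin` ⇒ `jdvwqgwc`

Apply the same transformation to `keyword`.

In fishhook: f→n is +8, i→r is +9, s→c is +10, h→s is +11 — the shift increases by 1 each position. Each letter shifts forward by (position + 8), i.e. 8, 9, 10, … — the shift grows by one for each successive letter.
On keyword: k+8=s, e+9=n, y+10=i, w+11=h, o+12=a, r+13=e, d+14=r.

snihaer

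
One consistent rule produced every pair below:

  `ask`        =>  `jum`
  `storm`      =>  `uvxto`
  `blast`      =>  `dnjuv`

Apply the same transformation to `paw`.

rjy

The shift depends on letter class: consonant s→u is +2, but vowel a→j is +9. The rule splits by letter class: vowels +9, consonants +2.
For paw: p(cons)+2=r, a(vowel)+9=j, w(cons)+2=y.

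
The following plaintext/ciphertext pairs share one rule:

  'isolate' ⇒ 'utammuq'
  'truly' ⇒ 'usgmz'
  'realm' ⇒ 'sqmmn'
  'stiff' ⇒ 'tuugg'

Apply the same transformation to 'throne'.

uisaoq

The shift depends on letter class: consonant s→t is +1, but vowel i→u is +12. The rule splits by letter class: vowels +12, consonants +1.
On throne: t(cons)+1=u, h(cons)+1=i, r(cons)+1=s, o(vowel)+12=a, n(cons)+1=o, e(vowel)+12=q.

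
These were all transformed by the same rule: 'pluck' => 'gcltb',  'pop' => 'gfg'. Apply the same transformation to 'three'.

kyivv

Every letter moves 17 places later in the alphabet, wrapping around z→a.
For three: t+17=k, h+17=y, r+17=i, e+17=v, e+17=v.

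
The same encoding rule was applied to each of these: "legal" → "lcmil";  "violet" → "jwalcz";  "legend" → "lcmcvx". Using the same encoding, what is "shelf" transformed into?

urclh

Treating letters as 0–25, the rule is x ↦ 5x + 8 (mod 26).
Applying it to shelf: s(18)→5·18+8≡20=u; h(7)→5·7+8≡17=r; e(4)→5·4+8≡2=c; l(11)→5·11+8≡11=l; f(5)→5·5+8≡7=h (all mod 26).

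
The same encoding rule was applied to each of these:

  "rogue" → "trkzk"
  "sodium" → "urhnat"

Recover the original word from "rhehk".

peace

In rogue: r→t is +2, o→r is +3, g→k is +4, u→z is +5 — the shift increases by 1 each position. Each letter shifts forward by (position + 2), i.e. 2, 3, 4, … — the shift grows by one for each successive letter.
Decoding rhehk: r−2=p, h−3=e, e−4=a, h−5=c, k−6=e.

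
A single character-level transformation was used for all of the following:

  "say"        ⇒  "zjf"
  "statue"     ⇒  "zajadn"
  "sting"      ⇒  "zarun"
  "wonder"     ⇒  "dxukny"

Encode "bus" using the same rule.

Two shifts are in play — +9 for a/e/i/o/u, +7 for every other letter.
On bus: b(cons)+7=i, u(vowel)+9=d, s(cons)+7=z.

idz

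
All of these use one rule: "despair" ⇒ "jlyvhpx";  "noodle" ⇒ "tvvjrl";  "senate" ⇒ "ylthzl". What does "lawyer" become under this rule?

The shift depends on letter class: consonant d→j is +6, but vowel e→l is +7. Two shifts are in play — +7 for a/e/i/o/u, +6 for every other letter.
On lawyer: l(cons)+6=r, a(vowel)+7=h, w(cons)+6=c, y(cons)+6=e, e(vowel)+7=l, r(cons)+6=x.

rhcelx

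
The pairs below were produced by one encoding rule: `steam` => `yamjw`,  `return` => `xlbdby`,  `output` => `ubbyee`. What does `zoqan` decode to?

third

The shift increases by 1 at each position, starting from +6: 6, 7, 8, ….
Undoing it on zoqan: z−6=t, o−7=h, q−8=i, a−9=r, n−10=d.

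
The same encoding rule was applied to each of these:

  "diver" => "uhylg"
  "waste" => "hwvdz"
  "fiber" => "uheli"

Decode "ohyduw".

The output letters match the input read backwards, each shifted +3: diver reversed is revid. Read the word backwards and shift each letter +3.
Reversing it on ohyduw: shift back: o−3=l, h−3=e, y−3=v, d−3=a, u−3=r, w−3=t → levart; then reverse → travel.

travel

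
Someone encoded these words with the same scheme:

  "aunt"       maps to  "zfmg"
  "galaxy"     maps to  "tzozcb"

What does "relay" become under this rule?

ivozb

Each pair mirrors across the alphabet (a↔z, u↔f, n↔m): positions sum to 25. This is the alphabet-reversal cipher (Atbash): a becomes z, b becomes y, etc.
Applying it to relay: r↔i, e↔v, l↔o, a↔z, y↔b.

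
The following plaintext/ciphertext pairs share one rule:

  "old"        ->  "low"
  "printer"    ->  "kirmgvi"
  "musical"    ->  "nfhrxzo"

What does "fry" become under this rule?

uib

Each pair mirrors across the alphabet (o↔l, l↔o, d↔w): positions sum to 25. Letters are reflected about the middle of the alphabet (position → 25−position): Atbash.
For fry: f↔u, r↔i, y↔b.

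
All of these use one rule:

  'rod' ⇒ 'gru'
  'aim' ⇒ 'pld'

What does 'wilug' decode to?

The output letters match the input read backwards, each shifted +3: rod reversed is dor. Read the word backwards and shift each letter +3.
Undoing it on wilug: shift back: w−3=t, i−3=f, l−3=i, u−3=r, g−3=d → tfird; then reverse → drift.

drift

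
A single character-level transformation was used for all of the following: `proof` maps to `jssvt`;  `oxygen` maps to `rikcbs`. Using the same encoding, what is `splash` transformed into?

Two steps: reverse the string, then apply a Caesar shift of +4.
Applying it to splash: reverse → hsalps; then shift: h+4=l, s+4=w, a+4=e, l+4=p, p+4=t, s+4=w.

lweptw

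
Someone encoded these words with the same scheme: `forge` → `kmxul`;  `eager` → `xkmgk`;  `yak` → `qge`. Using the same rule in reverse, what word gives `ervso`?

The output letters match the input read backwards, each shifted +6: forge reversed is egrof. Read the word backwards and shift each letter +6.
Decoding ervso: shift back: e−6=y, r−6=l, v−6=p, s−6=m, o−6=i → ylpmi; then reverse → imply.

imply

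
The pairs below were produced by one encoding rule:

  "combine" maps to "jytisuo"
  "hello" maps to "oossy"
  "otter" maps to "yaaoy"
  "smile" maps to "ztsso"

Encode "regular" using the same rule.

yonesky

The shift depends on letter class: consonant c→j is +7, but vowel o→y is +10. Two shifts are in play — +10 for a/e/i/o/u, +7 for every other letter.
On regular: r(cons)+7=y, e(vowel)+10=o, g(cons)+7=n, u(vowel)+10=e, l(cons)+7=s, a(vowel)+10=k, r(cons)+7=y.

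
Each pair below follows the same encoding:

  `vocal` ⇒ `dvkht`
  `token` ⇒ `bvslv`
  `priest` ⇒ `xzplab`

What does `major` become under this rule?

The shift depends on letter class: consonant v→d is +8, but vowel o→v is +7. Two shifts are in play — +7 for a/e/i/o/u, +8 for every other letter.
On major: m(cons)+8=u, a(vowel)+7=h, j(cons)+8=r, o(vowel)+7=v, r(cons)+8=z.

uhrvz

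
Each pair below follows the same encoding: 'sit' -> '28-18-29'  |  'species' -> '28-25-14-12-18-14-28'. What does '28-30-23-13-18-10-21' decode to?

s is letter #19 and maps to 28: an offset of 9. Each letter is replaced by its alphabet position (a=1..z=26) + 9.
Decoding 28-30-23-13-18-10-21: 28→(28−9)÷1=19=s, 30→(30−9)÷1=21=u, 23→(23−9)÷1=14=n, 13→(13−9)÷1=4=d, 18→(18−9)÷1=9=i, 10→(10−9)÷1=1=a, 21→(21−9)÷1=12=l.

sundial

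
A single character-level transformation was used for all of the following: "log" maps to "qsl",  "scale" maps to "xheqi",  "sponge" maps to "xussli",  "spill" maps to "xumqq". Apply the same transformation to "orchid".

swhmmi

The shift depends on letter class: consonant l→q is +5, but vowel o→s is +4. Vowels shift forward by 4 and consonants shift forward by 5.
For orchid: o(vowel)+4=s, r(cons)+5=w, c(cons)+5=h, h(cons)+5=m, i(vowel)+4=m, d(cons)+5=i.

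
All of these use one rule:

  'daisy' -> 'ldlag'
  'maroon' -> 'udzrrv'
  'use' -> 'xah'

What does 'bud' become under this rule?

The rule splits by letter class: vowels +3, consonants +8.
Applying it to bud: b(cons)+8=j, u(vowel)+3=x, d(cons)+8=l.

jxl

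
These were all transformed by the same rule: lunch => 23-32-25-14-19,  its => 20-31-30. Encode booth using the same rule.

l is letter #12 and maps to 23: an offset of 11. The number is (letter's place in the alphabet, a=1) + 11.
On booth: b=2→13, o=15→26, o=15→26, t=20→31, h=8→19.

13-26-26-31-19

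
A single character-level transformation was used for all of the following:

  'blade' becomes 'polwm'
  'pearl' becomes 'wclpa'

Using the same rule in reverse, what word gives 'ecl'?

Two steps: reverse the string, then apply a Caesar shift of +11.
Undoing it on ecl: shift back: e−11=t, c−11=r, l−11=a → tra; then reverse → art.

art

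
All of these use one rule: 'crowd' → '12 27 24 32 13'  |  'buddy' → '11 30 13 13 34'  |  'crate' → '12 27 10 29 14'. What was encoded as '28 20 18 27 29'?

skirt

c is letter #3 and maps to 12: an offset of 9. Letters become their 1-based position plus 9 (so a→10, b→11, …).
Reversing it on 28 20 18 27 29: 28→(28−9)÷1=19=s, 20→(20−9)÷1=11=k, 18→(18−9)÷1=9=i, 27→(27−9)÷1=18=r, 29→(29−9)÷1=20=t.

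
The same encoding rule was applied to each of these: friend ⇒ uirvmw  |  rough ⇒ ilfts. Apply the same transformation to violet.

erlovg

Each pair mirrors across the alphabet (f↔u, r↔i, i↔r): positions sum to 25. Letters are reflected about the middle of the alphabet (position → 25−position): Atbash.
On violet: v↔e, i↔r, o↔l, l↔o, e↔v, t↔g.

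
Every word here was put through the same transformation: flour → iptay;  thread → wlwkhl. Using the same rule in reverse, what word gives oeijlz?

ladder

In flour: f→i is +3, l→p is +4, o→t is +5, u→a is +6 — the shift increases by 1 each position. The shift increases by 1 at each position, starting from +3: 3, 4, 5, ….
Decoding oeijlz: o−3=l, e−4=a, i−5=d, j−6=d, l−7=e, z−8=r.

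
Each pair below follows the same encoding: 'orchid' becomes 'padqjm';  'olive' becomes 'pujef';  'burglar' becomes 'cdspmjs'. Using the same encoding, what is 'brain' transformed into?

cabro

It's a Vigenère-style cipher with numeric key [1,9]: position i shifts by key[i mod 2].
For brain: b+1=c, r+9=a, a+1=b, i+9=r, n+1=o.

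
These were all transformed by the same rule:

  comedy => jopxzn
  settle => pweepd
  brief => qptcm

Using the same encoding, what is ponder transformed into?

The output letters match the input read backwards, each shifted +11: comedy reversed is ydemoc. Two steps: reverse the string, then apply a Caesar shift of +11.
Applying it to ponder: reverse → rednop; then shift: r+11=c, e+11=p, d+11=o, n+11=y, o+11=z, p+11=a.

cpoyza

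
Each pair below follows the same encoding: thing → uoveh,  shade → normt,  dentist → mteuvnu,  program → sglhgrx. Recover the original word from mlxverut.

dominate

t(19)→u(20) and h(7)→o(14) fit y≡7x+17 (mod 26); the inverse of 7 mod 26 is 15. Each letter's alphabet position (a=0..z=25) is mapped through 7·x+17 mod 26 — an affine cipher.
Undoing it on mlxverut: m(12)→15·(12−17)≡3=d; l(11)→15·(11−17)≡14=o; x(23)→15·(23−17)≡12=m; v(21)→15·(21−17)≡8=i; e(4)→15·(4−17)≡13=n; r(17)→15·(17−17)≡0=a; u(20)→15·(20−17)≡19=t; t(19)→15·(19−17)≡4=e (all mod 26).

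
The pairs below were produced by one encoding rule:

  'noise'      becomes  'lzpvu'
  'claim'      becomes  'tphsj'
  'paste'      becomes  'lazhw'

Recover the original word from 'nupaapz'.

The output letters match the input read backwards, each shifted +7: noise reversed is esion. Read the word backwards and shift each letter +7.
Reversing it on nupaapz: shift back: n−7=g, u−7=n, p−7=i, a−7=t, a−7=t, p−7=i, z−7=s → gnittis; then reverse → sitting.

sitting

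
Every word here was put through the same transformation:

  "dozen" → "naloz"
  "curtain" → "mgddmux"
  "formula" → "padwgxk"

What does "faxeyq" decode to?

The shifts repeat in a cycle of length 3: positions 0,1,… shift by +10, +12, +12, then the pattern repeats.
Decoding faxeyq: f−10=v, a−12=o, x−12=l, e−10=u, y−12=m, q−12=e.

volume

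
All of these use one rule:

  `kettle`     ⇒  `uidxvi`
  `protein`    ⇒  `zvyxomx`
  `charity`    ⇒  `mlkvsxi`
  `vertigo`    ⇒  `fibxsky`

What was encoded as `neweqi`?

damage

Shifts by position in kettle: pos 0: k→u (+10), pos 1: e→i (+4), pos 2: t→d (+10), pos 3: t→x (+4) — repeating every 2. The shifts repeat in a cycle of length 2: positions 0,1,… shift by +10, +4, then the pattern repeats.
Reversing it on neweqi: n−10=d, e−4=a, w−10=m, e−4=a, q−10=g, i−4=e.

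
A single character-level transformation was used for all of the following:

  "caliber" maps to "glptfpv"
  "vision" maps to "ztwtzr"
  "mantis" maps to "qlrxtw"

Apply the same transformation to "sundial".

The shift depends on letter class: consonant c→g is +4, but vowel a→l is +11. Two shifts are in play — +11 for a/e/i/o/u, +4 for every other letter.
On sundial: s(cons)+4=w, u(vowel)+11=f, n(cons)+4=r, d(cons)+4=h, i(vowel)+11=t, a(vowel)+11=l, l(cons)+4=p.

wfrhtlp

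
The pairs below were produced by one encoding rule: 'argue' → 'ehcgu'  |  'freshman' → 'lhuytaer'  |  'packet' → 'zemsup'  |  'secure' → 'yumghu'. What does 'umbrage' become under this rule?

Each letter's alphabet position (a=0..z=25) is mapped through 17·x+4 mod 26 — an affine cipher.
On umbrage: u(20)→17·20+4≡6=g; m(12)→17·12+4≡0=a; b(1)→17·1+4≡21=v; r(17)→17·17+4≡7=h; a(0)→17·0+4≡4=e; g(6)→17·6+4≡2=c; e(4)→17·4+4≡20=u (all mod 26).

gavhecu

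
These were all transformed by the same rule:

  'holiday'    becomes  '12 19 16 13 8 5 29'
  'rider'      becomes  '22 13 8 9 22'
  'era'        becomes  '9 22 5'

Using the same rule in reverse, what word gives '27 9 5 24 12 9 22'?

weather

h is letter #8 and maps to 12: an offset of 4. Letters become their 1-based position plus 4 (so a→5, b→6, …).
Undoing it on 27 9 5 24 12 9 22: 27→(27−4)÷1=23=w, 9→(9−4)÷1=5=e, 5→(5−4)÷1=1=a, 24→(24−4)÷1=20=t, 12→(12−4)÷1=8=h, 9→(9−4)÷1=5=e, 22→(22−4)÷1=18=r.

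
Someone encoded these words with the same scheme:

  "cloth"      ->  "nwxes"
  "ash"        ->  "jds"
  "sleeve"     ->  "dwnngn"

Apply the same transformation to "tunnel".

edyynw

The shift depends on letter class: consonant c→n is +11, but vowel o→x is +9. Two shifts are in play — +9 for a/e/i/o/u, +11 for every other letter.
On tunnel: t(cons)+11=e, u(vowel)+9=d, n(cons)+11=y, n(cons)+11=y, e(vowel)+9=n, l(cons)+11=w.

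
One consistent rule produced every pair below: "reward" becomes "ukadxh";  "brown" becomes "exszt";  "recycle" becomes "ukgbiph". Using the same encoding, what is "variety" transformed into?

It's a Vigenère-style cipher with numeric key [3,6,4]: position i shifts by key[i mod 3].
For variety: v+3=y, a+6=g, r+4=v, i+3=l, e+6=k, t+4=x, y+3=b.

ygvlkxb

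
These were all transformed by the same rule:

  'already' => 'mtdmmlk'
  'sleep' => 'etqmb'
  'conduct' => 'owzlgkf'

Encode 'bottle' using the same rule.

nwfbxm

Shifts by position in already: pos 0: a→m (+12), pos 1: l→t (+8), pos 2: r→d (+12), pos 3: e→m (+8) — repeating every 2. A repeating key of period 2 is used — shifts +12, +8 over and over.
For bottle: b+12=n, o+8=w, t+12=f, t+8=b, l+12=x, e+8=m.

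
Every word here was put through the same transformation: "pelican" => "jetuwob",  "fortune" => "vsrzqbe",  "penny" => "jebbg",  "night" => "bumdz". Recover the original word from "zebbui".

tennis

p(15)→j(9) and e(4)→e(4) fit y≡17x+14 (mod 26); the inverse of 17 mod 26 is 23. Each letter's alphabet position (a=0..z=25) is mapped through 17·x+14 mod 26 — an affine cipher.
Decoding zebbui: z(25)→23·(25−14)≡19=t; e(4)→23·(4−14)≡4=e; b(1)→23·(1−14)≡13=n; b(1)→23·(1−14)≡13=n; u(20)→23·(20−14)≡8=i; i(8)→23·(8−14)≡18=s (all mod 26).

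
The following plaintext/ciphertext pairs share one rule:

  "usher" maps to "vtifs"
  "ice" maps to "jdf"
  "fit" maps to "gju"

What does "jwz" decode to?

Compare letters: u→v is +1, s→t is +1, h→i is +1 — a constant shift. Each letter is shifted forward by 1 in the alphabet (a Caesar shift of +1).
Undoing it on jwz: j−1=i, w−1=v, z−1=y.

ivy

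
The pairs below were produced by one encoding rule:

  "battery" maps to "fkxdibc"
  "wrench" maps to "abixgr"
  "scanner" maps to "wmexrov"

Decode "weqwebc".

summary

It's a Vigenère-style cipher with numeric key [4,10]: position i shifts by key[i mod 2].
Decoding weqwebc: w−4=s, e−10=u, q−4=m, w−10=m, e−4=a, b−10=r, c−4=y.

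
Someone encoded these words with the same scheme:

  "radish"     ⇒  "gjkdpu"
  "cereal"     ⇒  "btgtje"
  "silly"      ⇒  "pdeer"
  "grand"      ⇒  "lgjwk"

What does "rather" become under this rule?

r(17)→g(6) and a(0)→j(9) fit y≡9x+9 (mod 26); the inverse of 9 mod 26 is 3. Treating letters as 0–25, the rule is x ↦ 9x + 9 (mod 26).
Applying it to rather: r(17)→9·17+9≡6=g; a(0)→9·0+9≡9=j; t(19)→9·19+9≡24=y; h(7)→9·7+9≡20=u; e(4)→9·4+9≡19=t; r(17)→9·17+9≡6=g (all mod 26).

gjyutg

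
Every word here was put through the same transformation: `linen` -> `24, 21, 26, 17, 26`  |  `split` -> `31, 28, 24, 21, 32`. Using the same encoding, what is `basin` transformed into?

14, 13, 31, 21, 26

l is letter #12 and maps to 24: an offset of 12. Letters become their 1-based position plus 12 (so a→13, b→14, …).
For basin: b=2→14, a=1→13, s=19→31, i=9→21, n=14→26.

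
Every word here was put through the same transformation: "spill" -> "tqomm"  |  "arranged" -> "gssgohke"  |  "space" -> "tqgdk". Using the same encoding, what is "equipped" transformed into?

The shift depends on letter class: consonant s→t is +1, but vowel i→o is +6. The rule splits by letter class: vowels +6, consonants +1.
On equipped: e(vowel)+6=k, q(cons)+1=r, u(vowel)+6=a, i(vowel)+6=o, p(cons)+1=q, p(cons)+1=q, e(vowel)+6=k, d(cons)+1=e.

kraoqqke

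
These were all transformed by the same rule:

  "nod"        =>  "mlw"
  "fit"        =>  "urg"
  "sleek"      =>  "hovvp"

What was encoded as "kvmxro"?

pencil

Each pair mirrors across the alphabet (n↔m, o↔l, d↔w): positions sum to 25. Each letter is replaced by its mirror in the alphabet: a↔z, b↔y, c↔x, and so on (the Atbash cipher).
Decoding kvmxro: k↔p, v↔e, m↔n, x↔c, r↔i, o↔l.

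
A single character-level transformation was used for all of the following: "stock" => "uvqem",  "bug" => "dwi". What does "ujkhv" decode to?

Compare letters: s→u is +2, t→v is +2, o→q is +2 — a constant shift. This is a Caesar cipher with shift 2.
Undoing it on ujkhv: u−2=s, j−2=h, k−2=i, h−2=f, v−2=t.

shift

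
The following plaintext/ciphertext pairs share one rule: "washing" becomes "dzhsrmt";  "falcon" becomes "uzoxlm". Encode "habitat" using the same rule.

szyrgzg

Each letter is replaced by its mirror in the alphabet: a↔z, b↔y, c↔x, and so on (the Atbash cipher).
Applying it to habitat: h↔s, a↔z, b↔y, i↔r, t↔g, a↔z, t↔g.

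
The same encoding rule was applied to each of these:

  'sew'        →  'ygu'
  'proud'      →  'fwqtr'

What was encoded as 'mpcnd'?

Read the word backwards and shift each letter +2.
Undoing it on mpcnd: shift back: m−2=k, p−2=n, c−2=a, n−2=l, d−2=b → knalb; then reverse → blank.

blank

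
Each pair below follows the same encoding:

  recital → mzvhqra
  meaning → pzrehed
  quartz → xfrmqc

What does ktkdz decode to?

r(17)→m(12) and e(4)→z(25) fit y≡15x+17 (mod 26); the inverse of 15 mod 26 is 7. Treating letters as 0–25, the rule is x ↦ 15x + 17 (mod 26).
Undoing it on ktkdz: k(10)→7·(10−17)≡3=d; t(19)→7·(19−17)≡14=o; k(10)→7·(10−17)≡3=d; d(3)→7·(3−17)≡6=g; z(25)→7·(25−17)≡4=e (all mod 26).

dodge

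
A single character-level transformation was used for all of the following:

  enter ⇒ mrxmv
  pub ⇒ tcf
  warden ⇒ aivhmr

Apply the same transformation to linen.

pqrmr

Two shifts are in play — +8 for a/e/i/o/u, +4 for every other letter.
For linen: l(cons)+4=p, i(vowel)+8=q, n(cons)+4=r, e(vowel)+8=m, n(cons)+4=r.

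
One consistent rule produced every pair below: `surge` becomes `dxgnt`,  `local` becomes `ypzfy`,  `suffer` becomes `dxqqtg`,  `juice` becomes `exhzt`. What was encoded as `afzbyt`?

tackle

s(18)→d(3) and u(20)→x(23) fit y≡23x+5 (mod 26); the inverse of 23 mod 26 is 17. Each letter's alphabet position (a=0..z=25) is mapped through 23·x+5 mod 26 — an affine cipher.
Undoing it on afzbyt: a(0)→17·(0−5)≡19=t; f(5)→17·(5−5)≡0=a; z(25)→17·(25−5)≡2=c; b(1)→17·(1−5)≡10=k; y(24)→17·(24−5)≡11=l; t(19)→17·(19−5)≡4=e (all mod 26).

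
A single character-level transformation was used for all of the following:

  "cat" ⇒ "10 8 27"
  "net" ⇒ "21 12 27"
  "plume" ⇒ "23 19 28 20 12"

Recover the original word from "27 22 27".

c is letter #3 and maps to 10: an offset of 7. Letters become their 1-based position plus 7 (so a→8, b→9, …).
Undoing it on 27 22 27: 27→(27−7)÷1=20=t, 22→(22−7)÷1=15=o, 27→(27−7)÷1=20=t.

tot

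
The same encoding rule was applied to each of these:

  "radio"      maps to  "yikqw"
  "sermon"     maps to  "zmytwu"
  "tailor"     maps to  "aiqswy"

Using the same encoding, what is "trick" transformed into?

The shift depends on letter class: consonant r→y is +7, but vowel a→i is +8. Two shifts are in play — +8 for a/e/i/o/u, +7 for every other letter.
Applying it to trick: t(cons)+7=a, r(cons)+7=y, i(vowel)+8=q, c(cons)+7=j, k(cons)+7=r.

ayqjr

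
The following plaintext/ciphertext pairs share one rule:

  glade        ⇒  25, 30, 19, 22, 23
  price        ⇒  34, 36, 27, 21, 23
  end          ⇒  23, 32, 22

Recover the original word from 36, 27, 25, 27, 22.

g is letter #7 and maps to 25: an offset of 18. The number is (letter's place in the alphabet, a=1) + 18.
Reversing it on 36, 27, 25, 27, 22: 36→(36−18)÷1=18=r, 27→(27−18)÷1=9=i, 25→(25−18)÷1=7=g, 27→(27−18)÷1=9=i, 22→(22−18)÷1=4=d.

rigid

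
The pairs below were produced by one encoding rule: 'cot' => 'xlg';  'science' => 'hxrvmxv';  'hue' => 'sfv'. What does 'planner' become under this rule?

kozmmvi

Each pair mirrors across the alphabet (c↔x, o↔l, t↔g): positions sum to 25. This is the alphabet-reversal cipher (Atbash): a becomes z, b becomes y, etc.
Applying it to planner: p↔k, l↔o, a↔z, n↔m, n↔m, e↔v, r↔i.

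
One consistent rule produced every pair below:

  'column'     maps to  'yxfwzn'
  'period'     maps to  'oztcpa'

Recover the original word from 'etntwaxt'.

implicit

The output letters match the input read backwards, each shifted +11: column reversed is nmuloc. Two steps: reverse the string, then apply a Caesar shift of +11.
Decoding etntwaxt: shift back: e−11=t, t−11=i, n−11=c, t−11=i, w−11=l, a−11=p, x−11=m, t−11=i → ticilpmi; then reverse → implicit.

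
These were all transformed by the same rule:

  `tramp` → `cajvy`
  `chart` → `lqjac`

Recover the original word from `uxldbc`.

Compare letters: t→c is +9, r→a is +9, a→j is +9 — a constant shift. It's a constant shift of +9 (ROT9).
Reversing it on uxldbc: u−9=l, x−9=o, l−9=c, d−9=u, b−9=s, c−9=t.

locust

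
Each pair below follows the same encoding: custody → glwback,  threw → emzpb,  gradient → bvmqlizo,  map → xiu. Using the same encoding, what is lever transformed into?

The output letters match the input read backwards, each shifted +8: custody reversed is ydotsuc. The word is reversed, then every letter is shifted forward by 8.
On lever: reverse → revel; then shift: r+8=z, e+8=m, v+8=d, e+8=m, l+8=t.

zmdmt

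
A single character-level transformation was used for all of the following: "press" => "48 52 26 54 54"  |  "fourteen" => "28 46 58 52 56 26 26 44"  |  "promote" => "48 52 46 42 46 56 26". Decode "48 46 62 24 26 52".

The formula is n = 2×(alphabet index, a=1) + 16.
Decoding 48 46 62 24 26 52: 48→(48−16)÷2=16=p, 46→(46−16)÷2=15=o, 62→(62−16)÷2=23=w, 24→(24−16)÷2=4=d, 26→(26−16)÷2=5=e, 52→(52−16)÷2=18=r.

powder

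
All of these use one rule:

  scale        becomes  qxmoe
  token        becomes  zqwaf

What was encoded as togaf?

touch

The output letters match the input read backwards, each shifted +12: scale reversed is elacs. Two steps: reverse the string, then apply a Caesar shift of +12.
Decoding togaf: shift back: t−12=h, o−12=c, g−12=u, a−12=o, f−12=t → hcuot; then reverse → touch.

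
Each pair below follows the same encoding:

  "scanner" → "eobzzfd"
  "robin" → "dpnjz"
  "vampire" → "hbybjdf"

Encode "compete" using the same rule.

The shift depends on letter class: consonant s→e is +12, but vowel a→b is +1. The rule splits by letter class: vowels +1, consonants +12.
For compete: c(cons)+12=o, o(vowel)+1=p, m(cons)+12=y, p(cons)+12=b, e(vowel)+1=f, t(cons)+12=f, e(vowel)+1=f.

opybfff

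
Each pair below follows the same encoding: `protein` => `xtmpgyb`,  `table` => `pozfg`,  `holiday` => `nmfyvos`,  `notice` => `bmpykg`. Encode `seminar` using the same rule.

Treating letters as 0–25, the rule is x ↦ 11x + 14 (mod 26).
For seminar: s(18)→11·18+14≡4=e; e(4)→11·4+14≡6=g; m(12)→11·12+14≡16=q; i(8)→11·8+14≡24=y; n(13)→11·13+14≡1=b; a(0)→11·0+14≡14=o; r(17)→11·17+14≡19=t (all mod 26).

egqybot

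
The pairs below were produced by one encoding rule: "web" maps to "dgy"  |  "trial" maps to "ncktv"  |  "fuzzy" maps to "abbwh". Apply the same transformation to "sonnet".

The output letters match the input read backwards, each shifted +2: web reversed is bew. The word is reversed, then every letter is shifted forward by 2.
Applying it to sonnet: reverse → tennos; then shift: t+2=v, e+2=g, n+2=p, n+2=p, o+2=q, s+2=u.

vgppqu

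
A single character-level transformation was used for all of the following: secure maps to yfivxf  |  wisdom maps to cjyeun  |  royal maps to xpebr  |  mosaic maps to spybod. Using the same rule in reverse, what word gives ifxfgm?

cereal

Shifts by position in secure: pos 0: s→y (+6), pos 1: e→f (+1), pos 2: c→i (+6), pos 3: u→v (+1) — repeating every 2. The shifts repeat in a cycle of length 2: positions 0,1,… shift by +6, +1, then the pattern repeats.
Undoing it on ifxfgm: i−6=c, f−1=e, x−6=r, f−1=e, g−6=a, m−1=l.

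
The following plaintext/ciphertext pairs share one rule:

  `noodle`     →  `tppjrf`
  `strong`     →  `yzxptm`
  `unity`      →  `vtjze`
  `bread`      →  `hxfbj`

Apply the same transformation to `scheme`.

yinfsf

The shift depends on letter class: consonant n→t is +6, but vowel o→p is +1. Two shifts are in play — +1 for a/e/i/o/u, +6 for every other letter.
Applying it to scheme: s(cons)+6=y, c(cons)+6=i, h(cons)+6=n, e(vowel)+1=f, m(cons)+6=s, e(vowel)+1=f.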